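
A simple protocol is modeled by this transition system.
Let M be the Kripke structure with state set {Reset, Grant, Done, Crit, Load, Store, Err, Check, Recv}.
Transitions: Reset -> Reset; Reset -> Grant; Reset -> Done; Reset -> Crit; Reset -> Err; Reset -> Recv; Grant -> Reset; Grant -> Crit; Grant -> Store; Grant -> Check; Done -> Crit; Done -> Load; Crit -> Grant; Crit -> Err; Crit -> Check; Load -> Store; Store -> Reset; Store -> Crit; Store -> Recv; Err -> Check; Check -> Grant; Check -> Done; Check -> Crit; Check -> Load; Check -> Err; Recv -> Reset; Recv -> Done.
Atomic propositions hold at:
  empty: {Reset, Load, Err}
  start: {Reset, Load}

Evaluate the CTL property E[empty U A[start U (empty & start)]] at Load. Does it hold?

Sat(empty & start) = {Reset, Load}
A[start U (empty & start)]: least fixpoint, start Z0 = Sat((empty & start)) = {Reset, Load}, add states in Sat(start) with every successor in Z. Already a fixed point.
Sat(A[start U (empty & start)]) = {Reset, Load}
E[empty U A[start U (empty & start)]]: least fixpoint, start Z0 = Sat(A[start U (empty & start)]) = {Reset, Load}, add states in Sat(empty) with some successor in Z. Already a fixed point.
Sat(E[empty U A[start U (empty & start)]]) = {Reset, Load}
Load ∈ Sat(E[empty U A[start U (empty & start)]]) = {Reset, Load}, so the formula holds at Load.

Yes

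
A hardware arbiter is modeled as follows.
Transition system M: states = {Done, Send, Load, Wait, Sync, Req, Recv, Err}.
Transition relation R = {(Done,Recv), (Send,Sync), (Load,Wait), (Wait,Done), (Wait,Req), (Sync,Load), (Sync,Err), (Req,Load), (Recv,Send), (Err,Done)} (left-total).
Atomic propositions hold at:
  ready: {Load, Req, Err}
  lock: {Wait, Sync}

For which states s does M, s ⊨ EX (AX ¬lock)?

{Done, Send, Load, Wait, Sync, Err}

Sat(¬lock) = {Done, Send, Load, Req, Recv, Err}
Sat(AX ¬lock) = {s : every successor in {Done, Send, Load, Req, Recv, Err}} = {Done, Wait, Sync, Req, Recv, Err}
Sat(EX (AX ¬lock)) = {s : some successor in {Done, Wait, Sync, Req, Recv, Err}} = {Done, Send, Load, Wait, Sync, Err}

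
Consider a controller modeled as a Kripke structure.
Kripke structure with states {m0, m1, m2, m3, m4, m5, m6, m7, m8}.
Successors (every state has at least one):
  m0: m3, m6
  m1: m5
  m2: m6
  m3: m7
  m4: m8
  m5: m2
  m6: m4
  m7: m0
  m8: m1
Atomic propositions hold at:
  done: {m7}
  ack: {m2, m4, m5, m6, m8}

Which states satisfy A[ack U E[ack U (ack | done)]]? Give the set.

{m2, m4, m5, m6, m7, m8}

Sat(ack | done) = {m2, m4, m5, m6, m7, m8}
E[ack U (ack | done)]: least fixpoint, start Z0 = Sat((ack | done)) = {m2, m4, m5, m6, m7, m8}, add states in Sat(ack) with some successor in Z. Already a fixed point.
Sat(E[ack U (ack | done)]) = {m2, m4, m5, m6, m7, m8}
A[ack U E[ack U (ack | done)]]: least fixpoint, start Z0 = Sat(E[ack U (ack | done)]) = {m2, m4, m5, m6, m7, m8}, add states in Sat(ack) with every successor in Z. Already a fixed point.
Sat(A[ack U E[ack U (ack | done)]]) = {m2, m4, m5, m6, m7, m8}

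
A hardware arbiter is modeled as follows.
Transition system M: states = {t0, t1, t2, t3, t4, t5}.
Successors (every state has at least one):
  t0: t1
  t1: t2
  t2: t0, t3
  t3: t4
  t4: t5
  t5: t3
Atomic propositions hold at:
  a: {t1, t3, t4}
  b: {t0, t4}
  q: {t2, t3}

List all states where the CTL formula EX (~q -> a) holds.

Sat(~q) = {t0, t1, t4, t5}
Sat(~q -> a) = {t1, t2, t3, t4}
Sat(EX (~q -> a)) = {s : some successor in {t1, t2, t3, t4}} = {t0, t1, t2, t3, t5}

{t0, t1, t2, t3, t5}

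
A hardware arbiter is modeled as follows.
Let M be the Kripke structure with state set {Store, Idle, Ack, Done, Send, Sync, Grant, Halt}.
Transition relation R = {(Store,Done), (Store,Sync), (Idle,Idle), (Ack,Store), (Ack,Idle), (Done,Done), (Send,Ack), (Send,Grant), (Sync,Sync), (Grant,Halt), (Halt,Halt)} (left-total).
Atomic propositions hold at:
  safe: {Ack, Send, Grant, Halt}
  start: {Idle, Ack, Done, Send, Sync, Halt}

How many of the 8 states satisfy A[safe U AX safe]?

Sat(AX safe) = {s : every successor in {Ack, Send, Grant, Halt}} = {Send, Grant, Halt}
A[safe U AX safe]: least fixpoint, start Z0 = Sat(AX safe) = {Send, Grant, Halt}, add states in Sat(safe) with every successor in Z. Already a fixed point.
Sat(A[safe U AX safe]) = {Send, Grant, Halt}
|Sat(A[safe U AX safe])| = |{Send, Grant, Halt}| = 3.

3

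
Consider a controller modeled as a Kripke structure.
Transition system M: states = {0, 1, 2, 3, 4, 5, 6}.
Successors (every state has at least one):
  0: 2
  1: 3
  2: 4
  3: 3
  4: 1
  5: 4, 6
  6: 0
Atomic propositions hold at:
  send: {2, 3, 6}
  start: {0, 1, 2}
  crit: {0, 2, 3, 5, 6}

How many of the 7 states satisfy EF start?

6

EF start: least fixpoint, start Z0 = {0, 1, 2}, add states with some successor in Z. Z1 = {0, 1, 2, 4, 6}; Z2 = {0, 1, 2, 4, 5, 6}; fixed.
Sat(EF start) = {0, 1, 2, 4, 5, 6}
|Sat(EF start)| = |{0, 1, 2, 4, 5, 6}| = 6.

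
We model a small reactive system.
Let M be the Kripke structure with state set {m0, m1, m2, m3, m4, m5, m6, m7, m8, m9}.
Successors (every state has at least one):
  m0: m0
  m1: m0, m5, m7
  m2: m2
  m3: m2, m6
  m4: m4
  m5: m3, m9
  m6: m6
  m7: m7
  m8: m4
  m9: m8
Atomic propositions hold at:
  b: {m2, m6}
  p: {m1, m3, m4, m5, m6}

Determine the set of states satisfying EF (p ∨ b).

{m1, m2, m3, m4, m5, m6, m8, m9}

Sat(p ∨ b) = {m1, m2, m3, m4, m5, m6}
EF (p ∨ b): least fixpoint, start Z0 = {m1, m2, m3, m4, m5, m6}, add states with some successor in Z. Z1 = {m1, m2, m3, m4, m5, m6, m8}; Z2 = {m1, m2, m3, m4, m5, m6, m8, m9}; fixed.
Sat(EF (p ∨ b)) = {m1, m2, m3, m4, m5, m6, m8, m9}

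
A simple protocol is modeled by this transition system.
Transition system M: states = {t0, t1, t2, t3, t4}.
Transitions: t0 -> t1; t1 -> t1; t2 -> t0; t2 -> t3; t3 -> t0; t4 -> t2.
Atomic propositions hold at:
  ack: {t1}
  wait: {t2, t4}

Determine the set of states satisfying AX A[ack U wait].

A[ack U wait]: least fixpoint, start Z0 = Sat(wait) = {t2, t4}, add states in Sat(ack) with every successor in Z. Already a fixed point.
Sat(A[ack U wait]) = {t2, t4}
Sat(AX A[ack U wait]) = {s : every successor in {t2, t4}} = {t4}

{t4}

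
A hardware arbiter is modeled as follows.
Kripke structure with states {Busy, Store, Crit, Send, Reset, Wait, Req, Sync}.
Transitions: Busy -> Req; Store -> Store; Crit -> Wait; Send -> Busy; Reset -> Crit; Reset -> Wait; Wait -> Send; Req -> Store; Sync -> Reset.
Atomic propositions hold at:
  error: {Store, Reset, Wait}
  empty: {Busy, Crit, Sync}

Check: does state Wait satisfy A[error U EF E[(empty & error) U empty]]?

Sat(empty & error) = ∅
E[(empty & error) U empty]: least fixpoint, start Z0 = Sat(empty) = {Busy, Crit, Sync}, add states in Sat(empty & error) with some successor in Z. Already a fixed point.
Sat(E[(empty & error) U empty]) = {Busy, Crit, Sync}
EF E[(empty & error) U empty]: least fixpoint, start Z0 = {Busy, Crit, Sync}, add states with some successor in Z. Z1 = {Busy, Crit, Send, Reset, Sync}; Z2 = {Busy, Crit, Send, Reset, Wait, Sync}; fixed.
Sat(EF E[(empty & error) U empty]) = {Busy, Crit, Send, Reset, Wait, Sync}
A[error U EF E[(empty & error) U empty]]: least fixpoint, start Z0 = Sat(EF E[(empty & error) U empty]) = {Busy, Crit, Send, Reset, Wait, Sync}, add states in Sat(error) with every successor in Z. Already a fixed point.
Sat(A[error U EF E[(empty & error) U empty]]) = {Busy, Crit, Send, Reset, Wait, Sync}
Wait ∈ Sat(A[error U EF E[(empty & error) U empty]]) = {Busy, Crit, Send, Reset, Wait, Sync}, so the formula holds at Wait.

Yes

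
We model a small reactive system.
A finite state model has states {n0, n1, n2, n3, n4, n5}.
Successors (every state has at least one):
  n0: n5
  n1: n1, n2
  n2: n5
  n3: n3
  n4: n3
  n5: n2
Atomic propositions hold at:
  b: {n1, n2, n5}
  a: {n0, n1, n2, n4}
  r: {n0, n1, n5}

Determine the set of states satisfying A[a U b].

{n0, n1, n2, n5}

A[a U b]: least fixpoint, start Z0 = Sat(b) = {n1, n2, n5}, add states in Sat(a) with every successor in Z. Z1 = {n0, n1, n2, n5}; fixed.
Sat(A[a U b]) = {n0, n1, n2, n5}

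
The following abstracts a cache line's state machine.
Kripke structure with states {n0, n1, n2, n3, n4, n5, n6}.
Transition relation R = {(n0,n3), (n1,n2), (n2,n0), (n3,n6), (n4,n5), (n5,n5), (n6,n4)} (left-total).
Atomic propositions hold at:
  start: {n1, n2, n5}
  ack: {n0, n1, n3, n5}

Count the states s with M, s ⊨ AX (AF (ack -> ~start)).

Sat(~start) = {n0, n3, n4, n6}
Sat(ack -> ~start) = {n0, n2, n3, n4, n6}
AF (ack -> ~start): least fixpoint, start Z0 = {n0, n2, n3, n4, n6}, add states with every successor in Z. Z1 = {n0, n1, n2, n3, n4, n6}; fixed.
Sat(AF (ack -> ~start)) = {n0, n1, n2, n3, n4, n6}
Sat(AX (AF (ack -> ~start))) = {s : every successor in {n0, n1, n2, n3, n4, n6}} = {n0, n1, n2, n3, n6}
|Sat(AX (AF (ack -> ~start)))| = |{n0, n1, n2, n3, n6}| = 5.

5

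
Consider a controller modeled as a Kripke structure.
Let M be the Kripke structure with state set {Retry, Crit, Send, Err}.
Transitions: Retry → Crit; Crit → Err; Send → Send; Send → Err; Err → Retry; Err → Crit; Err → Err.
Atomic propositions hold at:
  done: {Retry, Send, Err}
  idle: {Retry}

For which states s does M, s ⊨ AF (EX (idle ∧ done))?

{Retry, Crit, Err}

Sat(idle ∧ done) = {Retry}
Sat(EX (idle ∧ done)) = {s : some successor in {Retry}} = {Err}
AF (EX (idle ∧ done)): least fixpoint, start Z0 = {Err}, add states with every successor in Z. Z1 = {Crit, Err}; Z2 = {Retry, Crit, Err}; fixed.
Sat(AF (EX (idle ∧ done))) = {Retry, Crit, Err}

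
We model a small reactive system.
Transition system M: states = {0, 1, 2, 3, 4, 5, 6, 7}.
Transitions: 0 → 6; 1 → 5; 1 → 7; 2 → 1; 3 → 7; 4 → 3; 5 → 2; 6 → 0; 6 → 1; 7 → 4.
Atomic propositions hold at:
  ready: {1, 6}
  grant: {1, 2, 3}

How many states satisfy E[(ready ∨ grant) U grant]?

Sat(ready ∨ grant) = {1, 2, 3, 6}
E[(ready ∨ grant) U grant]: least fixpoint, start Z0 = Sat(grant) = {1, 2, 3}, add states in Sat(ready ∨ grant) with some successor in Z. Z1 = {1, 2, 3, 6}; fixed.
Sat(E[(ready ∨ grant) U grant]) = {1, 2, 3, 6}
|Sat(E[(ready ∨ grant) U grant])| = |{1, 2, 3, 6}| = 4.

4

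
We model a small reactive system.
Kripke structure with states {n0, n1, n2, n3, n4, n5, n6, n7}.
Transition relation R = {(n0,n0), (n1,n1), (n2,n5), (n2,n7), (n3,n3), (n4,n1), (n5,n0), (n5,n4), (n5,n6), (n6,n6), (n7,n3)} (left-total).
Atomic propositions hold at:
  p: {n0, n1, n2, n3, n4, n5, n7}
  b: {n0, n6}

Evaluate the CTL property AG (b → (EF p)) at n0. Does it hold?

Yes

EF p: least fixpoint, start Z0 = {n0, n1, n2, n3, n4, n5, n7}, add states with some successor in Z. Already a fixed point.
Sat(EF p) = {n0, n1, n2, n3, n4, n5, n7}
Sat(b → (EF p)) = {n0, n1, n2, n3, n4, n5, n7}
AG (b → (EF p)): greatest fixpoint, start Z0 = {n0, n1, n2, n3, n4, n5, n7}, keep only states in Sat with every successor in Z. Z1 = {n0, n1, n2, n3, n4, n7}; Z2 = {n0, n1, n3, n4, n7}; fixed.
Sat(AG (b → (EF p))) = {n0, n1, n3, n4, n7}
n0 ∈ Sat(AG (b → (EF p))) = {n0, n1, n3, n4, n7}, so the formula holds at n0.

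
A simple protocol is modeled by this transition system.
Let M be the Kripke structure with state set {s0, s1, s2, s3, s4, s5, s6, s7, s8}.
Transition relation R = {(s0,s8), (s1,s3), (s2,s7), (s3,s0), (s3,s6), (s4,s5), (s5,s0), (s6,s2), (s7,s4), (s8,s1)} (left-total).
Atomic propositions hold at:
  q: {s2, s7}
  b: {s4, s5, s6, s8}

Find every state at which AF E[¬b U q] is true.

Sat(¬b) = {s0, s1, s2, s3, s7}
E[¬b U q]: least fixpoint, start Z0 = Sat(q) = {s2, s7}, add states in Sat(¬b) with some successor in Z. Already a fixed point.
Sat(E[¬b U q]) = {s2, s7}
AF E[¬b U q]: least fixpoint, start Z0 = {s2, s7}, add states with every successor in Z. Z1 = {s2, s6, s7}; fixed.
Sat(AF E[¬b U q]) = {s2, s6, s7}

{s2, s6, s7}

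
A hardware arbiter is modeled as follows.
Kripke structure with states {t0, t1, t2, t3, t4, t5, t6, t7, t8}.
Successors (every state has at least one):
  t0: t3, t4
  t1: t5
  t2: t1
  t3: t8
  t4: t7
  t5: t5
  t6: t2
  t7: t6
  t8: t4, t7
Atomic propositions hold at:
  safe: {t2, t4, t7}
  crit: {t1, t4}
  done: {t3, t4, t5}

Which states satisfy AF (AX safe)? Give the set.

{t0, t3, t4, t6, t7, t8}

Sat(AX safe) = {s : every successor in {t2, t4, t7}} = {t4, t6, t8}
AF (AX safe): least fixpoint, start Z0 = {t4, t6, t8}, add states with every successor in Z. Z1 = {t3, t4, t6, t7, t8}; Z2 = {t0, t3, t4, t6, t7, t8}; fixed.
Sat(AF (AX safe)) = {t0, t3, t4, t6, t7, t8}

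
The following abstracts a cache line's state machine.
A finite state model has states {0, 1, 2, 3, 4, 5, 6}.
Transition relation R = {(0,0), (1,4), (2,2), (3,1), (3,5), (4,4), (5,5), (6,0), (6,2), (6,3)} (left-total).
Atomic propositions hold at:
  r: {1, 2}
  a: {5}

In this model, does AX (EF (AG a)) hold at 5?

Yes

AG a: greatest fixpoint, start Z0 = {5}, keep only states in Sat with every successor in Z. Already a fixed point.
Sat(AG a) = {5}
EF (AG a): least fixpoint, start Z0 = {5}, add states with some successor in Z. Z1 = {3, 5}; Z2 = {3, 5, 6}; fixed.
Sat(EF (AG a)) = {3, 5, 6}
Sat(AX (EF (AG a))) = {s : every successor in {3, 5, 6}} = {5}
5 ∈ Sat(AX (EF (AG a))) = {5}, so the formula holds at 5.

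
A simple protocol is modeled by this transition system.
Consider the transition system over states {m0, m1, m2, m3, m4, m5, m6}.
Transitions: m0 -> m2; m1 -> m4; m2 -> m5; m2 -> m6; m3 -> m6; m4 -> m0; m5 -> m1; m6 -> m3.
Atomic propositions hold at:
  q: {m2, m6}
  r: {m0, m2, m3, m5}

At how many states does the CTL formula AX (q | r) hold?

5

Sat(q | r) = {m0, m2, m3, m5, m6}
Sat(AX (q | r)) = {s : every successor in {m0, m2, m3, m5, m6}} = {m0, m2, m3, m4, m6}
|Sat(AX (q | r))| = |{m0, m2, m3, m4, m6}| = 5.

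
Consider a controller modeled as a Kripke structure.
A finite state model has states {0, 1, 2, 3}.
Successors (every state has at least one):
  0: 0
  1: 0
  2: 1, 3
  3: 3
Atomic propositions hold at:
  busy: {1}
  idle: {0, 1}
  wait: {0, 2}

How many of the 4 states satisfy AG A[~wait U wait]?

2

Sat(~wait) = {1, 3}
A[~wait U wait]: least fixpoint, start Z0 = Sat(wait) = {0, 2}, add states in Sat(~wait) with every successor in Z. Z1 = {0, 1, 2}; fixed.
Sat(A[~wait U wait]) = {0, 1, 2}
AG A[~wait U wait]: greatest fixpoint, start Z0 = {0, 1, 2}, keep only states in Sat with every successor in Z. Z1 = {0, 1}; fixed.
Sat(AG A[~wait U wait]) = {0, 1}
|Sat(AG A[~wait U wait])| = |{0, 1}| = 2.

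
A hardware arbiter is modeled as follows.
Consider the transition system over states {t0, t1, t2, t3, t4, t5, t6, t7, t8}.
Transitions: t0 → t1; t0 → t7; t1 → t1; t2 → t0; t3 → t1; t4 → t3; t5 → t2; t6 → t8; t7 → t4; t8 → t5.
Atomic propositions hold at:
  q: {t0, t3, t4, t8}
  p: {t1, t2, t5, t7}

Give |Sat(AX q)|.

4

Sat(AX q) = {s : every successor in {t0, t3, t4, t8}} = {t2, t4, t6, t7}
|Sat(AX q)| = |{t2, t4, t6, t7}| = 4.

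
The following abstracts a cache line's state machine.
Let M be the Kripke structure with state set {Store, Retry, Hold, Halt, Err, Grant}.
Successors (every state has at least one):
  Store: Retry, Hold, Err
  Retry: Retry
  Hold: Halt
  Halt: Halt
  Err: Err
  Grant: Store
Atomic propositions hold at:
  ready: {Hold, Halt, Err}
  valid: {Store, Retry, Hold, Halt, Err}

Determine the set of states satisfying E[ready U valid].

E[ready U valid]: least fixpoint, start Z0 = Sat(valid) = {Store, Retry, Hold, Halt, Err}, add states in Sat(ready) with some successor in Z. Already a fixed point.
Sat(E[ready U valid]) = {Store, Retry, Hold, Halt, Err}

{Store, Retry, Hold, Halt, Err}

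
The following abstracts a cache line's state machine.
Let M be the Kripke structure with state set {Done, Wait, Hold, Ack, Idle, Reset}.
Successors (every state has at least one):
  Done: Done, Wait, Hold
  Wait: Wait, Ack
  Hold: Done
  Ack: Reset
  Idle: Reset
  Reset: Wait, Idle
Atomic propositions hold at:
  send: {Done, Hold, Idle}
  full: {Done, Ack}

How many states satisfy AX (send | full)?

Sat(send | full) = {Done, Hold, Ack, Idle}
Sat(AX (send | full)) = {s : every successor in {Done, Hold, Ack, Idle}} = {Hold}
|Sat(AX (send | full))| = |{Hold}| = 1.

1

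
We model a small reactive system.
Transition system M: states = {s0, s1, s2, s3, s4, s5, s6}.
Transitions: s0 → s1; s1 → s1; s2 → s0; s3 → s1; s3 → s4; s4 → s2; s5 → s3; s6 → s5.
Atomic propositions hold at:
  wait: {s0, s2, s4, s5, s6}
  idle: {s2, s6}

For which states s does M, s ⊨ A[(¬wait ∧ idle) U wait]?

{s0, s2, s4, s5, s6}

Sat(¬wait) = {s1, s3}
Sat(¬wait ∧ idle) = ∅
A[(¬wait ∧ idle) U wait]: least fixpoint, start Z0 = Sat(wait) = {s0, s2, s4, s5, s6}, add states in Sat(¬wait ∧ idle) with every successor in Z. Already a fixed point.
Sat(A[(¬wait ∧ idle) U wait]) = {s0, s2, s4, s5, s6}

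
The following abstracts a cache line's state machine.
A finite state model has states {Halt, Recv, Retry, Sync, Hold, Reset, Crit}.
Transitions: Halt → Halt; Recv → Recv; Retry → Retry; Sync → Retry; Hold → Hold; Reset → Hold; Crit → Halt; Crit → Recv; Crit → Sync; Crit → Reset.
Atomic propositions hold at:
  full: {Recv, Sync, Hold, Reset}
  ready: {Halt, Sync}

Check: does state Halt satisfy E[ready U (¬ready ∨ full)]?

No

Sat(¬ready) = {Recv, Retry, Hold, Reset, Crit}
Sat(¬ready ∨ full) = {Recv, Retry, Sync, Hold, Reset, Crit}
E[ready U (¬ready ∨ full)]: least fixpoint, start Z0 = Sat((¬ready ∨ full)) = {Recv, Retry, Sync, Hold, Reset, Crit}, add states in Sat(ready) with some successor in Z. Already a fixed point.
Sat(E[ready U (¬ready ∨ full)]) = {Recv, Retry, Sync, Hold, Reset, Crit}
Halt ∉ Sat(E[ready U (¬ready ∨ full)]) = {Recv, Retry, Sync, Hold, Reset, Crit}, so the formula does not hold at Halt.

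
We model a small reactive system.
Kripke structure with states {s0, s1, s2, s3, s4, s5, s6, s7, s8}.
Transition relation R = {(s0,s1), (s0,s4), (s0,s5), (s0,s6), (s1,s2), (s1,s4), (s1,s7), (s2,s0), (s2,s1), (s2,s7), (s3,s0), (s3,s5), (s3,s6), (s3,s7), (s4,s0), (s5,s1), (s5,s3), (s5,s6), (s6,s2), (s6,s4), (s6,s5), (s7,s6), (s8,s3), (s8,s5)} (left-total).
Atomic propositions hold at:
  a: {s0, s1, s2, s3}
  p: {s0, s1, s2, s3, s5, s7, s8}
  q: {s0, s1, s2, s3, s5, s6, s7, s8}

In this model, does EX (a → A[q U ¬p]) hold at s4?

Sat(¬p) = {s4, s6}
A[q U ¬p]: least fixpoint, start Z0 = Sat(¬p) = {s4, s6}, add states in Sat(q) with every successor in Z. Z1 = {s4, s6, s7}; fixed.
Sat(A[q U ¬p]) = {s4, s6, s7}
Sat(a → A[q U ¬p]) = {s4, s5, s6, s7, s8}
Sat(EX (a → A[q U ¬p])) = {s : some successor in {s4, s5, s6, s7, s8}} = {s0, s1, s2, s3, s5, s6, s7, s8}
s4 ∉ Sat(EX (a → A[q U ¬p])) = {s0, s1, s2, s3, s5, s6, s7, s8}, so the formula does not hold at s4.

No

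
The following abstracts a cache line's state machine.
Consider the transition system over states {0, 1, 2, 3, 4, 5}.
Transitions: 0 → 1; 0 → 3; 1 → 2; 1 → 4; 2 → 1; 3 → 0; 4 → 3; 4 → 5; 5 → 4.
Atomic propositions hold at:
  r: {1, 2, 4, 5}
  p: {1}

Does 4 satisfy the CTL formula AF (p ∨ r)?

Yes

Sat(p ∨ r) = {1, 2, 4, 5}
AF (p ∨ r): least fixpoint, start Z0 = {1, 2, 4, 5}, add states with every successor in Z. Already a fixed point.
Sat(AF (p ∨ r)) = {1, 2, 4, 5}
4 ∈ Sat(AF (p ∨ r)) = {1, 2, 4, 5}, so the formula holds at 4.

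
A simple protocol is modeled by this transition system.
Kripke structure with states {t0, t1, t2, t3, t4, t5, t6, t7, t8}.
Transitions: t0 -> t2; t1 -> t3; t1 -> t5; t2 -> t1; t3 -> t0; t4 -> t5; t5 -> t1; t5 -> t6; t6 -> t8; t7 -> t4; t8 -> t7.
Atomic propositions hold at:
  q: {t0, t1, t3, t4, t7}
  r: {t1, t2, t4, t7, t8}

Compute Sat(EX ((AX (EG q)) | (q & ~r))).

{t1, t3}

EG q: greatest fixpoint, start Z0 = {t0, t1, t3, t4, t7}, keep only states in Sat with some successor in Z. Z1 = {t1, t3, t7}; Z2 = {t1}; Z3 = ∅; fixed.
Sat(EG q) = ∅
Sat(AX (EG q)) = {s : every successor in ∅} = ∅
Sat(~r) = {t0, t3, t5, t6}
Sat(q & ~r) = {t0, t3}
Sat((AX (EG q)) | (q & ~r)) = {t0, t3}
Sat(EX ((AX (EG q)) | (q & ~r))) = {s : some successor in {t0, t3}} = {t1, t3}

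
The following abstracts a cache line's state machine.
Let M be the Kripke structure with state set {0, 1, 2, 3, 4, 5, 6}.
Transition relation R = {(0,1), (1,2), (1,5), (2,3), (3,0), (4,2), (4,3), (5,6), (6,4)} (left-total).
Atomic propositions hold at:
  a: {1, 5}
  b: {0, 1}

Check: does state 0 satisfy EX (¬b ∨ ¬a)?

No

Sat(¬b) = {2, 3, 4, 5, 6}
Sat(¬a) = {0, 2, 3, 4, 6}
Sat(¬b ∨ ¬a) = {0, 2, 3, 4, 5, 6}
Sat(EX (¬b ∨ ¬a)) = {s : some successor in {0, 2, 3, 4, 5, 6}} = {1, 2, 3, 4, 5, 6}
0 ∉ Sat(EX (¬b ∨ ¬a)) = {1, 2, 3, 4, 5, 6}, so the formula does not hold at 0.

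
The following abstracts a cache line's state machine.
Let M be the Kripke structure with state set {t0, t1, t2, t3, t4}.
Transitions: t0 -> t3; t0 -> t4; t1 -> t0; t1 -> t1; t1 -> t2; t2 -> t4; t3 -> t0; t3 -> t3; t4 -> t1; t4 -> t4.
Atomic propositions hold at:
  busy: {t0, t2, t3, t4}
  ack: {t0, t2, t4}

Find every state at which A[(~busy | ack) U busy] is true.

{t0, t2, t3, t4}

Sat(~busy) = {t1}
Sat(~busy | ack) = {t0, t1, t2, t4}
A[(~busy | ack) U busy]: least fixpoint, start Z0 = Sat(busy) = {t0, t2, t3, t4}, add states in Sat(~busy | ack) with every successor in Z. Already a fixed point.
Sat(A[(~busy | ack) U busy]) = {t0, t2, t3, t4}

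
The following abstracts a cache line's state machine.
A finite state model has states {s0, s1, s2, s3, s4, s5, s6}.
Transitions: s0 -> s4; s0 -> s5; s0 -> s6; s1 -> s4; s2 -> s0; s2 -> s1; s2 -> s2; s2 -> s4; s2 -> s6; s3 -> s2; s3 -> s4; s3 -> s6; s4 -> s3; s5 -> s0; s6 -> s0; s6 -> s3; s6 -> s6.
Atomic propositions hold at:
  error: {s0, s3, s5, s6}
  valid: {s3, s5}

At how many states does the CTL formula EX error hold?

Sat(EX error) = {s : some successor in {s0, s3, s5, s6}} = {s0, s2, s3, s4, s5, s6}
|Sat(EX error)| = |{s0, s2, s3, s4, s5, s6}| = 6.

6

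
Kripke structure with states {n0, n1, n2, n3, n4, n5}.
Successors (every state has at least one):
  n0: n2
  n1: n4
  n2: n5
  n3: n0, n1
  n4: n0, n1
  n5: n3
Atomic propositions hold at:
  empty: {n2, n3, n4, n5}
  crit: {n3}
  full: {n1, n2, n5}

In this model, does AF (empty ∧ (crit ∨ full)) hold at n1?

Sat(crit ∨ full) = {n1, n2, n3, n5}
Sat(empty ∧ (crit ∨ full)) = {n2, n3, n5}
AF (empty ∧ (crit ∨ full)): least fixpoint, start Z0 = {n2, n3, n5}, add states with every successor in Z. Z1 = {n0, n2, n3, n5}; fixed.
Sat(AF (empty ∧ (crit ∨ full))) = {n0, n2, n3, n5}
n1 ∉ Sat(AF (empty ∧ (crit ∨ full))) = {n0, n2, n3, n5}, so the formula does not hold at n1.

No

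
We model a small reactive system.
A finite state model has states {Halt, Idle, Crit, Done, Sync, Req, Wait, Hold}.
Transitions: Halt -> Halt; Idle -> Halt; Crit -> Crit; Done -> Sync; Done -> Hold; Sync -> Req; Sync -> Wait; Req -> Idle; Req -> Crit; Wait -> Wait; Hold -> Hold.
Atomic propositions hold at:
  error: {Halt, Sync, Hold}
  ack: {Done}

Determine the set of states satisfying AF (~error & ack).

Sat(~error) = {Idle, Crit, Done, Req, Wait}
Sat(~error & ack) = {Done}
AF (~error & ack): least fixpoint, start Z0 = {Done}, add states with every successor in Z. Already a fixed point.
Sat(AF (~error & ack)) = {Done}

{Done}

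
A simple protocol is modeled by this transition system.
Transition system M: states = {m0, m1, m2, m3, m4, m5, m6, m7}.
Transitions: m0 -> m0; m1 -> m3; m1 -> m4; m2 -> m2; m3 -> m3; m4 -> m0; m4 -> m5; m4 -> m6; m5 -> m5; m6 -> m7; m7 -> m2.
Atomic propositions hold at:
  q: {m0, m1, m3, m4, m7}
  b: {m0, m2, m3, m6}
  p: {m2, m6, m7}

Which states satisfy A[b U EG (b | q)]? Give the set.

{m0, m1, m2, m3, m4, m6, m7}

Sat(b | q) = {m0, m1, m2, m3, m4, m6, m7}
EG (b | q): greatest fixpoint, start Z0 = {m0, m1, m2, m3, m4, m6, m7}, keep only states in Sat with some successor in Z. Already a fixed point.
Sat(EG (b | q)) = {m0, m1, m2, m3, m4, m6, m7}
A[b U EG (b | q)]: least fixpoint, start Z0 = Sat(EG (b | q)) = {m0, m1, m2, m3, m4, m6, m7}, add states in Sat(b) with every successor in Z. Already a fixed point.
Sat(A[b U EG (b | q)]) = {m0, m1, m2, m3, m4, m6, m7}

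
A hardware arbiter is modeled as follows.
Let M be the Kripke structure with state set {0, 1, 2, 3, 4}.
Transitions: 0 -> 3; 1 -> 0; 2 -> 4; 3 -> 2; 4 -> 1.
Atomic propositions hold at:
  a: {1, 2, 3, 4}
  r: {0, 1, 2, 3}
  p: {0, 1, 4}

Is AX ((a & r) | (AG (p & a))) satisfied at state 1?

No

Sat(a & r) = {1, 2, 3}
Sat(p & a) = {1, 4}
AG (p & a): greatest fixpoint, start Z0 = {1, 4}, keep only states in Sat with every successor in Z. Z1 = {4}; Z2 = ∅; fixed.
Sat(AG (p & a)) = ∅
Sat((a & r) | (AG (p & a))) = {1, 2, 3}
Sat(AX ((a & r) | (AG (p & a)))) = {s : every successor in {1, 2, 3}} = {0, 3, 4}
1 ∉ Sat(AX ((a & r) | (AG (p & a)))) = {0, 3, 4}, so the formula does not hold at 1.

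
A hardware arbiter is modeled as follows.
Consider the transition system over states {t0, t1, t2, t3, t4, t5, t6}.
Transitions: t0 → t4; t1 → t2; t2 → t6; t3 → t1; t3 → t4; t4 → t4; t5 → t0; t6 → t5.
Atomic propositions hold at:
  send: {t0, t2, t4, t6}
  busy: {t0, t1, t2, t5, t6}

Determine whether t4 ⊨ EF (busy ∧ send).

No

Sat(busy ∧ send) = {t0, t2, t6}
EF (busy ∧ send): least fixpoint, start Z0 = {t0, t2, t6}, add states with some successor in Z. Z1 = {t0, t1, t2, t5, t6}; Z2 = {t0, t1, t2, t3, t5, t6}; fixed.
Sat(EF (busy ∧ send)) = {t0, t1, t2, t3, t5, t6}
t4 ∉ Sat(EF (busy ∧ send)) = {t0, t1, t2, t3, t5, t6}, so the formula does not hold at t4.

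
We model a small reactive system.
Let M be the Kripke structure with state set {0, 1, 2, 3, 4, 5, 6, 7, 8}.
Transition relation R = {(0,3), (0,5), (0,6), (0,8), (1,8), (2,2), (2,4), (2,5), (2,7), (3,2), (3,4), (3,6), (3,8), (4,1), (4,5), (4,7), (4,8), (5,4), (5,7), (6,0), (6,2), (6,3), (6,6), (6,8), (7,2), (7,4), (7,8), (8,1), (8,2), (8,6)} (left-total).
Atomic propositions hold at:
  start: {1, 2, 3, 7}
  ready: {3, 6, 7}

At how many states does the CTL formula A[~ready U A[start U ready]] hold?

Sat(~ready) = {0, 1, 2, 4, 5, 8}
A[start U ready]: least fixpoint, start Z0 = Sat(ready) = {3, 6, 7}, add states in Sat(start) with every successor in Z. Already a fixed point.
Sat(A[start U ready]) = {3, 6, 7}
A[~ready U A[start U ready]]: least fixpoint, start Z0 = Sat(A[start U ready]) = {3, 6, 7}, add states in Sat(~ready) with every successor in Z. Already a fixed point.
Sat(A[~ready U A[start U ready]]) = {3, 6, 7}
|Sat(A[~ready U A[start U ready]])| = |{3, 6, 7}| = 3.

3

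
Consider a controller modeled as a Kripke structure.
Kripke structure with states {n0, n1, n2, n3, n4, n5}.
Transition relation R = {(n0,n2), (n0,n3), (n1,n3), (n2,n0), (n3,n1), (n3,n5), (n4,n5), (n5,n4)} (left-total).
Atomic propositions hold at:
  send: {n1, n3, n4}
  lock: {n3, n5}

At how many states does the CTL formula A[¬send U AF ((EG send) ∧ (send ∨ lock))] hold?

Sat(¬send) = {n0, n2, n5}
EG send: greatest fixpoint, start Z0 = {n1, n3, n4}, keep only states in Sat with some successor in Z. Z1 = {n1, n3}; fixed.
Sat(EG send) = {n1, n3}
Sat(send ∨ lock) = {n1, n3, n4, n5}
Sat((EG send) ∧ (send ∨ lock)) = {n1, n3}
AF ((EG send) ∧ (send ∨ lock)): least fixpoint, start Z0 = {n1, n3}, add states with every successor in Z. Already a fixed point.
Sat(AF ((EG send) ∧ (send ∨ lock))) = {n1, n3}
A[¬send U AF ((EG send) ∧ (send ∨ lock))]: least fixpoint, start Z0 = Sat(AF ((EG send) ∧ (send ∨ lock))) = {n1, n3}, add states in Sat(¬send) with every successor in Z. Already a fixed point.
Sat(A[¬send U AF ((EG send) ∧ (send ∨ lock))]) = {n1, n3}
|Sat(A[¬send U AF ((EG send) ∧ (send ∨ lock))])| = |{n1, n3}| = 2.

2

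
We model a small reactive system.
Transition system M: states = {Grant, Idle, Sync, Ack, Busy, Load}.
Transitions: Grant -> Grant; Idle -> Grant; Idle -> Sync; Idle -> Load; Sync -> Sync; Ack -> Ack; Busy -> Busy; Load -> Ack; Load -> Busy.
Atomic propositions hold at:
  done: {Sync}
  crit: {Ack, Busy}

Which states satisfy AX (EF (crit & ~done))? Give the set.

{Ack, Busy, Load}

Sat(~done) = {Grant, Idle, Ack, Busy, Load}
Sat(crit & ~done) = {Ack, Busy}
EF (crit & ~done): least fixpoint, start Z0 = {Ack, Busy}, add states with some successor in Z. Z1 = {Ack, Busy, Load}; Z2 = {Idle, Ack, Busy, Load}; fixed.
Sat(EF (crit & ~done)) = {Idle, Ack, Busy, Load}
Sat(AX (EF (crit & ~done))) = {s : every successor in {Idle, Ack, Busy, Load}} = {Ack, Busy, Load}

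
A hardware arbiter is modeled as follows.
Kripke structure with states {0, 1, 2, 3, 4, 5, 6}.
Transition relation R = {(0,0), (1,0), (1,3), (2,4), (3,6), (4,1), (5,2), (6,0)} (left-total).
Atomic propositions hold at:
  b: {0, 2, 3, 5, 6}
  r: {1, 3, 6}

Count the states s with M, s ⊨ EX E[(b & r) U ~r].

6

Sat(b & r) = {3, 6}
Sat(~r) = {0, 2, 4, 5}
E[(b & r) U ~r]: least fixpoint, start Z0 = Sat(~r) = {0, 2, 4, 5}, add states in Sat(b & r) with some successor in Z. Z1 = {0, 2, 4, 5, 6}; Z2 = {0, 2, 3, 4, 5, 6}; fixed.
Sat(E[(b & r) U ~r]) = {0, 2, 3, 4, 5, 6}
Sat(EX E[(b & r) U ~r]) = {s : some successor in {0, 2, 3, 4, 5, 6}} = {0, 1, 2, 3, 5, 6}
|Sat(EX E[(b & r) U ~r])| = |{0, 1, 2, 3, 5, 6}| = 6.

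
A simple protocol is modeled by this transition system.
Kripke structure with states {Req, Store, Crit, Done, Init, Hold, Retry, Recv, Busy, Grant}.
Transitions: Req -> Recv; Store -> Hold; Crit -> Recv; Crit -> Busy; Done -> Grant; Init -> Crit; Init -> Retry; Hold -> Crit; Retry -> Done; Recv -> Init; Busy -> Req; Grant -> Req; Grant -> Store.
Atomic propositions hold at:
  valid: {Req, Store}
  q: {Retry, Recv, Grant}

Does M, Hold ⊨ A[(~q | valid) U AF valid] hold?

No

Sat(~q) = {Req, Store, Crit, Done, Init, Hold, Busy}
Sat(~q | valid) = {Req, Store, Crit, Done, Init, Hold, Busy}
AF valid: least fixpoint, start Z0 = {Req, Store}, add states with every successor in Z. Z1 = {Req, Store, Busy, Grant}; Z2 = {Req, Store, Done, Busy, Grant}; Z3 = {Req, Store, Done, Retry, Busy, Grant}; fixed.
Sat(AF valid) = {Req, Store, Done, Retry, Busy, Grant}
A[(~q | valid) U AF valid]: least fixpoint, start Z0 = Sat(AF valid) = {Req, Store, Done, Retry, Busy, Grant}, add states in Sat(~q | valid) with every successor in Z. Already a fixed point.
Sat(A[(~q | valid) U AF valid]) = {Req, Store, Done, Retry, Busy, Grant}
Hold ∉ Sat(A[(~q | valid) U AF valid]) = {Req, Store, Done, Retry, Busy, Grant}, so the formula does not hold at Hold.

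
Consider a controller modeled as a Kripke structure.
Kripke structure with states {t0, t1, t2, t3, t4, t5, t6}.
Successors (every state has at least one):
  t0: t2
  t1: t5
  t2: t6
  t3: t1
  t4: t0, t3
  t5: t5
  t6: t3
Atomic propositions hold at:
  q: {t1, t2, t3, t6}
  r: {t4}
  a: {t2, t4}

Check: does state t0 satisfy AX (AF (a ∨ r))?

Sat(a ∨ r) = {t2, t4}
AF (a ∨ r): least fixpoint, start Z0 = {t2, t4}, add states with every successor in Z. Z1 = {t0, t2, t4}; fixed.
Sat(AF (a ∨ r)) = {t0, t2, t4}
Sat(AX (AF (a ∨ r))) = {s : every successor in {t0, t2, t4}} = {t0}
t0 ∈ Sat(AX (AF (a ∨ r))) = {t0}, so the formula holds at t0.

Yes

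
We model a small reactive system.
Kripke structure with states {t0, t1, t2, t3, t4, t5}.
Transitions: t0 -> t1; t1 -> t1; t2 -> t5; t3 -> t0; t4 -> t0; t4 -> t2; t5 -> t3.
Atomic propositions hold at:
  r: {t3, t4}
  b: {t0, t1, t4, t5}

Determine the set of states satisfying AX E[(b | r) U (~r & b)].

Sat(b | r) = {t0, t1, t3, t4, t5}
Sat(~r) = {t0, t1, t2, t5}
Sat(~r & b) = {t0, t1, t5}
E[(b | r) U (~r & b)]: least fixpoint, start Z0 = Sat((~r & b)) = {t0, t1, t5}, add states in Sat(b | r) with some successor in Z. Z1 = {t0, t1, t3, t4, t5}; fixed.
Sat(E[(b | r) U (~r & b)]) = {t0, t1, t3, t4, t5}
Sat(AX E[(b | r) U (~r & b)]) = {s : every successor in {t0, t1, t3, t4, t5}} = {t0, t1, t2, t3, t5}

{t0, t1, t2, t3, t5}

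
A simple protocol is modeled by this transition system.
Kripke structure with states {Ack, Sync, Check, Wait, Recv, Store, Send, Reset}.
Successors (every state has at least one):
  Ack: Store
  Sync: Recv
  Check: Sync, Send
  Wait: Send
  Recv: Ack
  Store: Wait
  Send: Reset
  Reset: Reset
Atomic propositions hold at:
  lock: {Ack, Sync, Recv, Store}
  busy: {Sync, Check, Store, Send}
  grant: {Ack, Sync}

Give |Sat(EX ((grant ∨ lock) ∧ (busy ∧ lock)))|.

2

Sat(grant ∨ lock) = {Ack, Sync, Recv, Store}
Sat(busy ∧ lock) = {Sync, Store}
Sat((grant ∨ lock) ∧ (busy ∧ lock)) = {Sync, Store}
Sat(EX ((grant ∨ lock) ∧ (busy ∧ lock))) = {s : some successor in {Sync, Store}} = {Ack, Check}
|Sat(EX ((grant ∨ lock) ∧ (busy ∧ lock)))| = |{Ack, Check}| = 2.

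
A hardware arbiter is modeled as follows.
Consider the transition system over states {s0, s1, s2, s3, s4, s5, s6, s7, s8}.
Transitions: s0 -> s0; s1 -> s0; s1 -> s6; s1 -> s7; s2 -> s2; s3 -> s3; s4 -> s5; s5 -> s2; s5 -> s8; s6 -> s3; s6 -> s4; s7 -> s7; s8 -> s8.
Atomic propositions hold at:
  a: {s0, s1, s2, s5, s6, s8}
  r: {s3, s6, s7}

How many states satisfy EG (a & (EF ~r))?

Sat(~r) = {s0, s1, s2, s4, s5, s8}
EF ~r: least fixpoint, start Z0 = {s0, s1, s2, s4, s5, s8}, add states with some successor in Z. Z1 = {s0, s1, s2, s4, s5, s6, s8}; fixed.
Sat(EF ~r) = {s0, s1, s2, s4, s5, s6, s8}
Sat(a & (EF ~r)) = {s0, s1, s2, s5, s6, s8}
EG (a & (EF ~r)): greatest fixpoint, start Z0 = {s0, s1, s2, s5, s6, s8}, keep only states in Sat with some successor in Z. Z1 = {s0, s1, s2, s5, s8}; fixed.
Sat(EG (a & (EF ~r))) = {s0, s1, s2, s5, s8}
|Sat(EG (a & (EF ~r)))| = |{s0, s1, s2, s5, s8}| = 5.

5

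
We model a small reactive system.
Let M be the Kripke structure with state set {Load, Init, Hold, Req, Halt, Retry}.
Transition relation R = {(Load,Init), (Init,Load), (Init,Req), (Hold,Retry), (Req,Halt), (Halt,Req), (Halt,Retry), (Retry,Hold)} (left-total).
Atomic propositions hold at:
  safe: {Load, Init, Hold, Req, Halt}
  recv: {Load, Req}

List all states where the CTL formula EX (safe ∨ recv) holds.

Sat(safe ∨ recv) = {Load, Init, Hold, Req, Halt}
Sat(EX (safe ∨ recv)) = {s : some successor in {Load, Init, Hold, Req, Halt}} = {Load, Init, Req, Halt, Retry}

{Load, Init, Req, Halt, Retry}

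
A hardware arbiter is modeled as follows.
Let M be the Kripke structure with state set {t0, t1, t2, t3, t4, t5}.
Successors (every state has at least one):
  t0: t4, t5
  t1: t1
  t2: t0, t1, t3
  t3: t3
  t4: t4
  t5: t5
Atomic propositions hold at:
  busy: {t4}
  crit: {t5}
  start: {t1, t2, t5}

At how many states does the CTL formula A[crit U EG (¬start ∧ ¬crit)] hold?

Sat(¬start) = {t0, t3, t4}
Sat(¬crit) = {t0, t1, t2, t3, t4}
Sat(¬start ∧ ¬crit) = {t0, t3, t4}
EG (¬start ∧ ¬crit): greatest fixpoint, start Z0 = {t0, t3, t4}, keep only states in Sat with some successor in Z. Already a fixed point.
Sat(EG (¬start ∧ ¬crit)) = {t0, t3, t4}
A[crit U EG (¬start ∧ ¬crit)]: least fixpoint, start Z0 = Sat(EG (¬start ∧ ¬crit)) = {t0, t3, t4}, add states in Sat(crit) with every successor in Z. Already a fixed point.
Sat(A[crit U EG (¬start ∧ ¬crit)]) = {t0, t3, t4}
|Sat(A[crit U EG (¬start ∧ ¬crit)])| = |{t0, t3, t4}| = 3.

3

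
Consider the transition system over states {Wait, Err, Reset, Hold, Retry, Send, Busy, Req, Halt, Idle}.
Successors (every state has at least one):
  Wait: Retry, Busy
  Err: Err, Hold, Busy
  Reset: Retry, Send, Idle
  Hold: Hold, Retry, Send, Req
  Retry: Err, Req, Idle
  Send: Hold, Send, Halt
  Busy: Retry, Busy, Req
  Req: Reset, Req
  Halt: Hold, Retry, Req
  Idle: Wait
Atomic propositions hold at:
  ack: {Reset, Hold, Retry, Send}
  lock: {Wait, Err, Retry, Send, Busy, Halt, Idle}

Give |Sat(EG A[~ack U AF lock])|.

8

Sat(~ack) = {Wait, Err, Busy, Req, Halt, Idle}
AF lock: least fixpoint, start Z0 = {Wait, Err, Retry, Send, Busy, Halt, Idle}, add states with every successor in Z. Z1 = {Wait, Err, Reset, Retry, Send, Busy, Halt, Idle}; fixed.
Sat(AF lock) = {Wait, Err, Reset, Retry, Send, Busy, Halt, Idle}
A[~ack U AF lock]: least fixpoint, start Z0 = Sat(AF lock) = {Wait, Err, Reset, Retry, Send, Busy, Halt, Idle}, add states in Sat(~ack) with every successor in Z. Already a fixed point.
Sat(A[~ack U AF lock]) = {Wait, Err, Reset, Retry, Send, Busy, Halt, Idle}
EG A[~ack U AF lock]: greatest fixpoint, start Z0 = {Wait, Err, Reset, Retry, Send, Busy, Halt, Idle}, keep only states in Sat with some successor in Z. Already a fixed point.
Sat(EG A[~ack U AF lock]) = {Wait, Err, Reset, Retry, Send, Busy, Halt, Idle}
|Sat(EG A[~ack U AF lock])| = |{Wait, Err, Reset, Retry, Send, Busy, Halt, Idle}| = 8.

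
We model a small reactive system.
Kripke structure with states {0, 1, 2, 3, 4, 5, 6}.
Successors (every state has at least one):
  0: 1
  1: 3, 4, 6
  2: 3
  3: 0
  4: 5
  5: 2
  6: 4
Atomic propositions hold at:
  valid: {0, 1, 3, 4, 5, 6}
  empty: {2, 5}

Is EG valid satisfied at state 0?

EG valid: greatest fixpoint, start Z0 = {0, 1, 3, 4, 5, 6}, keep only states in Sat with some successor in Z. Z1 = {0, 1, 3, 4, 6}; Z2 = {0, 1, 3, 6}; Z3 = {0, 1, 3}; fixed.
Sat(EG valid) = {0, 1, 3}
0 ∈ Sat(EG valid) = {0, 1, 3}, so the formula holds at 0.

Yes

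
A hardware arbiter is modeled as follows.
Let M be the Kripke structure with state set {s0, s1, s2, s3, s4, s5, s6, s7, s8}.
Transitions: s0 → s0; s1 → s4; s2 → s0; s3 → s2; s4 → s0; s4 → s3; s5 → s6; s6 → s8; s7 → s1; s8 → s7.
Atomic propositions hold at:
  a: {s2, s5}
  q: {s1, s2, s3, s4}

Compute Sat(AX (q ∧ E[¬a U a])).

{s1, s3, s7}

Sat(¬a) = {s0, s1, s3, s4, s6, s7, s8}
E[¬a U a]: least fixpoint, start Z0 = Sat(a) = {s2, s5}, add states in Sat(¬a) with some successor in Z. Z1 = {s2, s3, s5}; Z2 = {s2, s3, s4, s5}; Z3 = {s1, s2, s3, s4, s5}; Z4 = {s1, s2, s3, s4, s5, s7}; Z5 = {s1, s2, s3, s4, s5, s7, s8}; Z6 = {s1, s2, s3, s4, s5, s6, s7, s8}; fixed.
Sat(E[¬a U a]) = {s1, s2, s3, s4, s5, s6, s7, s8}
Sat(q ∧ E[¬a U a]) = {s1, s2, s3, s4}
Sat(AX (q ∧ E[¬a U a])) = {s : every successor in {s1, s2, s3, s4}} = {s1, s3, s7}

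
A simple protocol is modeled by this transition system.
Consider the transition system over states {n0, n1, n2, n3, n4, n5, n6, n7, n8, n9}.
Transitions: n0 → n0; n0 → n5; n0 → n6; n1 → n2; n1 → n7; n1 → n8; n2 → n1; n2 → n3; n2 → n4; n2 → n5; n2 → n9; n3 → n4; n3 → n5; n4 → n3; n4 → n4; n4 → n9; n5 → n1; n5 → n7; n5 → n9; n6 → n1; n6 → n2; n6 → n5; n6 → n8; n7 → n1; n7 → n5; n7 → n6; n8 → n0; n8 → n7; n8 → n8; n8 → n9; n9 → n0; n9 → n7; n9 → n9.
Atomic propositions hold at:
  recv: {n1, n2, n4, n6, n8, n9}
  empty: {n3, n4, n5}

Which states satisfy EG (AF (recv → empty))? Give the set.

{n0, n3, n4, n5, n7}

Sat(recv → empty) = {n0, n3, n4, n5, n7}
AF (recv → empty): least fixpoint, start Z0 = {n0, n3, n4, n5, n7}, add states with every successor in Z. Already a fixed point.
Sat(AF (recv → empty)) = {n0, n3, n4, n5, n7}
EG (AF (recv → empty)): greatest fixpoint, start Z0 = {n0, n3, n4, n5, n7}, keep only states in Sat with some successor in Z. Already a fixed point.
Sat(EG (AF (recv → empty))) = {n0, n3, n4, n5, n7}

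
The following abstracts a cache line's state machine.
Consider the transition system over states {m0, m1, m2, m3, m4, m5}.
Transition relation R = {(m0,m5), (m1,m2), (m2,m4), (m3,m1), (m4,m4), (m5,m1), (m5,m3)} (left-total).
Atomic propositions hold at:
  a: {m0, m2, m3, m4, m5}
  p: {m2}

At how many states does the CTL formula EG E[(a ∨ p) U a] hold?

2

Sat(a ∨ p) = {m0, m2, m3, m4, m5}
E[(a ∨ p) U a]: least fixpoint, start Z0 = Sat(a) = {m0, m2, m3, m4, m5}, add states in Sat(a ∨ p) with some successor in Z. Already a fixed point.
Sat(E[(a ∨ p) U a]) = {m0, m2, m3, m4, m5}
EG E[(a ∨ p) U a]: greatest fixpoint, start Z0 = {m0, m2, m3, m4, m5}, keep only states in Sat with some successor in Z. Z1 = {m0, m2, m4, m5}; Z2 = {m0, m2, m4}; Z3 = {m2, m4}; fixed.
Sat(EG E[(a ∨ p) U a]) = {m2, m4}
|Sat(EG E[(a ∨ p) U a])| = |{m2, m4}| = 2.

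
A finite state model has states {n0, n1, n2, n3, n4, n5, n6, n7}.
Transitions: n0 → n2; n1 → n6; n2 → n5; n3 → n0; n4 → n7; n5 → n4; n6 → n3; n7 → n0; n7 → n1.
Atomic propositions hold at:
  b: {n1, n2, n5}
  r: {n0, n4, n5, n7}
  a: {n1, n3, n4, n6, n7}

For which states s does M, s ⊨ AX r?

{n2, n3, n4, n5}

Sat(AX r) = {s : every successor in {n0, n4, n5, n7}} = {n2, n3, n4, n5}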